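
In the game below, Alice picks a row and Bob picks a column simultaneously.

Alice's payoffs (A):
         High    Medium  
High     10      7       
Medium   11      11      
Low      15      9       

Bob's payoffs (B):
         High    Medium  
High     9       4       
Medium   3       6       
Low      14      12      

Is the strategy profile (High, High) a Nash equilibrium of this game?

No

Holding Bob at High: Alice gets 10 from High but could get 15 by switching to Low. Alice has a profitable deviation.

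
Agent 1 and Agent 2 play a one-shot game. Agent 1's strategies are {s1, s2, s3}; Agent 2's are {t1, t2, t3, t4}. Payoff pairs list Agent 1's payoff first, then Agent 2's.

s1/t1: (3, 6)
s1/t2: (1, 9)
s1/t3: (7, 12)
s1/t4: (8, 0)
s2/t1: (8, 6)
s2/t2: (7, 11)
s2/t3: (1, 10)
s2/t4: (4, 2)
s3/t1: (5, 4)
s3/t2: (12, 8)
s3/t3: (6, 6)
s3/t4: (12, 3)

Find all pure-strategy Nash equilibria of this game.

A profile is a Nash equilibrium when each player is best-responding to the other.
Agent 1's best responses — vs t1: s2 (payoff 8); vs t2: s3 (payoff 12); vs t3: s1 (payoff 7); vs t4: s3 (payoff 12).
Agent 2's best responses — vs s1: t3 (payoff 12); vs s2: t2 (payoff 11); vs s3: t2 (payoff 8).
Mutual best responses occur at (s1, t3) and (s3, t2); at each, neither player gains by switching.

(s1, t3) and (s3, t2)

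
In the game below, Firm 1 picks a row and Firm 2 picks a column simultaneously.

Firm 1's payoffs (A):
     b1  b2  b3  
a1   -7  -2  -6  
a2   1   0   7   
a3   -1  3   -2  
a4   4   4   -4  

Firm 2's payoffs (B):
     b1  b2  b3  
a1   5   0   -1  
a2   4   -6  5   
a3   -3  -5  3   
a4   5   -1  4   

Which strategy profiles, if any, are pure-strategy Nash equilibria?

Find each player's best response to every opponent strategy; NE are the intersections.
Firm 1's best responses — vs b1: a4 (payoff 4); vs b2: a4 (payoff 4); vs b3: a2 (payoff 7).
Firm 2's best responses — vs a1: b1 (payoff 5); vs a2: b3 (payoff 5); vs a3: b3 (payoff 3); vs a4: b1 (payoff 5).
Mutual best responses occur at (a2, b3) and (a4, b1); at each, neither player gains by switching.

(a2, b3) and (a4, b1)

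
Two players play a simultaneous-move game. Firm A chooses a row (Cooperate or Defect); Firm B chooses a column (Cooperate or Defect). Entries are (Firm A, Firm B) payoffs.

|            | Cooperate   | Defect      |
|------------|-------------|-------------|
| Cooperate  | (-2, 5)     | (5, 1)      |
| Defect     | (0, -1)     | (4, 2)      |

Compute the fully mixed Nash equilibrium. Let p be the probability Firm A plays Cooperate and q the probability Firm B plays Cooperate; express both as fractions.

Each player's mixing probability is pinned down by making the *other* player indifferent.
Firm B indifferent between Cooperate and Defect: p·5 + (1−p)·(-1) = p·1 + (1−p)·2 ⟹ (-1) + 6p = 2 + (-1)p ⟹ p = 3/7.
Firm A indifferent between Cooperate and Defect: q·(-2) + (1−q)·5 = q·0 + (1−q)·4 ⟹ 5 + (-7)q = 4 + (-4)q ⟹ q = 1/3.

p = 3/7, q = 1/3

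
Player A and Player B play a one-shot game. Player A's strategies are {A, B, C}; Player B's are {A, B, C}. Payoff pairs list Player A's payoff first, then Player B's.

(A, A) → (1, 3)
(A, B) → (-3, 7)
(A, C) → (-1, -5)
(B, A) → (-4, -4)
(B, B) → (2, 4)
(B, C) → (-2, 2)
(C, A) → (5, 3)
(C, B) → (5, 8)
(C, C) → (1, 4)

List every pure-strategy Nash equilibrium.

(C, B)

A profile is a Nash equilibrium when each player is best-responding to the other.
Player A's best responses — vs A: C (payoff 5); vs B: C (payoff 5); vs C: C (payoff 1).
Player B's best responses — vs A: B (payoff 7); vs B: B (payoff 4); vs C: B (payoff 8).
The only mutual best response is (C, B); neither player gains by switching there.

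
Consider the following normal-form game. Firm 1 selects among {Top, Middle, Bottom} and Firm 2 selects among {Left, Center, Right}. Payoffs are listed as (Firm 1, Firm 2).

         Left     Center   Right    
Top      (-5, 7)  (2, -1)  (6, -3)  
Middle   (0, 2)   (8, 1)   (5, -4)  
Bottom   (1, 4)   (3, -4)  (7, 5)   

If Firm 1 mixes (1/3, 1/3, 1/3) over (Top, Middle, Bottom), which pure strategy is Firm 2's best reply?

Left

Compute Firm 2's expected payoff from each pure strategy against the given mix.
Left: (1/3)·7 + (1/3)·2 + (1/3)·4 = 13/3
Center: (1/3)·(-1) + (1/3)·1 + (1/3)·(-4) = -4/3
Right: (1/3)·(-3) + (1/3)·(-4) + (1/3)·5 = -2/3
Highest expected payoff is 13/3, from Left.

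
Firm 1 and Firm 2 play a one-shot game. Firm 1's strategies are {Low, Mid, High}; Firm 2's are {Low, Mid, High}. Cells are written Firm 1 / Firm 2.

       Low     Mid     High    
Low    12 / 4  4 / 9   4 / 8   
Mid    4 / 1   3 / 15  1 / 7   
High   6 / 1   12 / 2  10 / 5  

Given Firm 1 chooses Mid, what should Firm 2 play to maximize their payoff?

Mid

With Firm 1 fixed at Mid, Firm 2's payoffs are: Low → 1, Mid → 15, High → 7.
The maximum is 15, achieved by Mid.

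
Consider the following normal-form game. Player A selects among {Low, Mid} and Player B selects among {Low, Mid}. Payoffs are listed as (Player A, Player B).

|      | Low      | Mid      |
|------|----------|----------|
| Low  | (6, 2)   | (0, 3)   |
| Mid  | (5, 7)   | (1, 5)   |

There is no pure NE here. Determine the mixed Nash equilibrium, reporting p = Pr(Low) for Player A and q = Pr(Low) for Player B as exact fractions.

Each player's mixing probability is pinned down by making the *other* player indifferent.
Player B indifferent between Low and Mid: p·2 + (1−p)·7 = p·3 + (1−p)·5 ⟹ 7 + (-5)p = 5 + (-2)p ⟹ p = 2/3.
Player A indifferent between Low and Mid: q·6 + (1−q)·0 = q·5 + (1−q)·1 ⟹ 0 + 6q = 1 + 4q ⟹ q = 1/2.

p = 2/3, q = 1/2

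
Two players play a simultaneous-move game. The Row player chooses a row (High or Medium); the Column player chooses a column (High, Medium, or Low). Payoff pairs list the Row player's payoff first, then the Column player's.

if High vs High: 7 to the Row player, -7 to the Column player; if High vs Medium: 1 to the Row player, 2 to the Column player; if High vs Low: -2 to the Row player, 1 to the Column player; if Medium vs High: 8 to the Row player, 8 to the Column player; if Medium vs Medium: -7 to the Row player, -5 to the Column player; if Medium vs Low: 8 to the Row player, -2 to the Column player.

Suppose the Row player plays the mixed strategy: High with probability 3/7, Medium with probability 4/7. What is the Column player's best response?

Compute the Column player's expected payoff from each pure strategy against the given mix.
High: (3/7)·(-7) + (4/7)·8 = 11/7
Medium: (3/7)·2 + (4/7)·(-5) = -2
Low: (3/7)·1 + (4/7)·(-2) = -5/7
Highest expected payoff is 11/7, from High.

High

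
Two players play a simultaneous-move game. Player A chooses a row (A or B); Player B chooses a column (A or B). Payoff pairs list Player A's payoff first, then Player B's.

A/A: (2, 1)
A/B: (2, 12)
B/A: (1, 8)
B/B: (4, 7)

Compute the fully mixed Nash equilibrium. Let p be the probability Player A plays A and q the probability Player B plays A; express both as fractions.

Each player's mixing probability is pinned down by making the *other* player indifferent.
Player B indifferent between A and B: p·1 + (1−p)·8 = p·12 + (1−p)·7 ⟹ 8 + (-7)p = 7 + 5p ⟹ p = 1/12.
Player A indifferent between A and B: q·2 + (1−q)·2 = q·1 + (1−q)·4 ⟹ 2 + 0q = 4 + (-3)q ⟹ q = 2/3.

p = 1/12, q = 2/3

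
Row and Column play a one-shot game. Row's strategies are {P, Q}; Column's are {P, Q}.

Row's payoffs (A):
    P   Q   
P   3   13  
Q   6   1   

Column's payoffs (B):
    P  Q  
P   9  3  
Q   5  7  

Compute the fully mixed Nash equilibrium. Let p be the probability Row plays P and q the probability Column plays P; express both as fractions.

Each player's mixing probability is pinned down by making the *other* player indifferent.
Column indifferent between P and Q: p·9 + (1−p)·5 = p·3 + (1−p)·7 ⟹ 5 + 4p = 7 + (-4)p ⟹ p = 1/4.
Row indifferent between P and Q: q·3 + (1−q)·13 = q·6 + (1−q)·1 ⟹ 13 + (-10)q = 1 + 5q ⟹ q = 4/5.

p = 1/4, q = 4/5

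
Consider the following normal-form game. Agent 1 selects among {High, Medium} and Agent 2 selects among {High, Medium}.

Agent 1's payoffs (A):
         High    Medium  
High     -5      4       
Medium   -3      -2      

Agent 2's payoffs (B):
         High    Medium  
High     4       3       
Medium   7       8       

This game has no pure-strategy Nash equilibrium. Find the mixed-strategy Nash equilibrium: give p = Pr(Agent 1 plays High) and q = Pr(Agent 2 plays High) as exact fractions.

p = 1/2, q = 3/4

Each player's mixing probability is pinned down by making the *other* player indifferent.
Agent 2 indifferent between High and Medium: p·4 + (1−p)·7 = p·3 + (1−p)·8 ⟹ 7 + (-3)p = 8 + (-5)p ⟹ p = 1/2.
Agent 1 indifferent between High and Medium: q·(-5) + (1−q)·4 = q·(-3) + (1−q)·(-2) ⟹ 4 + (-9)q = (-2) + (-1)q ⟹ q = 3/4.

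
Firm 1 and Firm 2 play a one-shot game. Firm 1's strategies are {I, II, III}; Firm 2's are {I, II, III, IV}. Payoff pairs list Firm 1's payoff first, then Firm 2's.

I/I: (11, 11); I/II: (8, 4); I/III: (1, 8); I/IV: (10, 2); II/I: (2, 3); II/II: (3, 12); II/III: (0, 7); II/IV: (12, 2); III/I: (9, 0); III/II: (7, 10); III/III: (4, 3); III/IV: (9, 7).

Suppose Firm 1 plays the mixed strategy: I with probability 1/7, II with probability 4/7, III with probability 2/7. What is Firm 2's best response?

Firm 2's best reply maximizes expected payoff against the mix.
I: (1/7)·11 + (4/7)·3 + (2/7)·0 = 23/7
II: (1/7)·4 + (4/7)·12 + (2/7)·10 = 72/7
III: (1/7)·8 + (4/7)·7 + (2/7)·3 = 6
IV: (1/7)·2 + (4/7)·2 + (2/7)·7 = 24/7
Highest expected payoff is 72/7, from II.

II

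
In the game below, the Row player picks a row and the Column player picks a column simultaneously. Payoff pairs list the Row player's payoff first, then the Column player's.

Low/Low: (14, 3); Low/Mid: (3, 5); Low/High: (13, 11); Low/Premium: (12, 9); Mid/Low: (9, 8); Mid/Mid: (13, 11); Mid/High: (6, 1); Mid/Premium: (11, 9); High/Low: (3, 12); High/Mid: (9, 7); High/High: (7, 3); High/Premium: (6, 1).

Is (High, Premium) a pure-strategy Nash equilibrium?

Holding the Column player at Premium: the Row player gets 6 from High but could get 12 by switching to Low. The Row player has a profitable deviation.

No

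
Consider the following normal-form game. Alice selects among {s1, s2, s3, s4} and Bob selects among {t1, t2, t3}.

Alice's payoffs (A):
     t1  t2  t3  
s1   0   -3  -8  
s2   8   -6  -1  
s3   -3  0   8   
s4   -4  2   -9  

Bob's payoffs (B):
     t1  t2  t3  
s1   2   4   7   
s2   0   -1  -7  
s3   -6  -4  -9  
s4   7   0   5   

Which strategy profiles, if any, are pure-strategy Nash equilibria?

Find each player's best response to every opponent strategy; NE are the intersections.
Alice's best responses — vs t1: s2 (payoff 8); vs t2: s4 (payoff 2); vs t3: s3 (payoff 8).
Bob's best responses — vs s1: t3 (payoff 7); vs s2: t1 (payoff 0); vs s3: t2 (payoff -4); vs s4: t1 (payoff 7).
The only mutual best response is (s2, t1); neither player gains by switching there.

(s2, t1)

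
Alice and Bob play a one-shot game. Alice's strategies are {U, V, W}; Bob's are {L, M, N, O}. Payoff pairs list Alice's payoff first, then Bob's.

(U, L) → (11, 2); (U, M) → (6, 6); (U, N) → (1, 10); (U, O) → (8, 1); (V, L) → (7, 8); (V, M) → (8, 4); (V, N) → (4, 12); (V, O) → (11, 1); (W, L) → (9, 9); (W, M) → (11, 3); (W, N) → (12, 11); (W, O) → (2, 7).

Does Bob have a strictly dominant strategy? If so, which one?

Check whether one of Bob's strategies beats all alternatives regardless of what the opponent does.
N strictly dominates: vs U: 10 > each of {2, 6, 1}; vs V: 12 > each of {8, 4, 1}; vs W: 11 > each of {9, 3, 7}.

N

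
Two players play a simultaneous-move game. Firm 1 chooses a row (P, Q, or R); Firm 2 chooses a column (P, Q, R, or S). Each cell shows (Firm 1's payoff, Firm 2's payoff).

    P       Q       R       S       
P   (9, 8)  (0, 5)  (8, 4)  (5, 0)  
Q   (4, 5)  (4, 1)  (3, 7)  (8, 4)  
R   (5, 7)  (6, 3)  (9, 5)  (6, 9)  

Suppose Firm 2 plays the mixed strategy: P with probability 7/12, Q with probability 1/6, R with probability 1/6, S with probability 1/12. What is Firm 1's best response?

Firm 1's best reply maximizes expected payoff against the mix.
P: (7/12)·9 + (1/6)·0 + (1/6)·8 + (1/12)·5 = 7
Q: (7/12)·4 + (1/6)·4 + (1/6)·3 + (1/12)·8 = 25/6
R: (7/12)·5 + (1/6)·6 + (1/6)·9 + (1/12)·6 = 71/12
Highest expected payoff is 7, from P.

P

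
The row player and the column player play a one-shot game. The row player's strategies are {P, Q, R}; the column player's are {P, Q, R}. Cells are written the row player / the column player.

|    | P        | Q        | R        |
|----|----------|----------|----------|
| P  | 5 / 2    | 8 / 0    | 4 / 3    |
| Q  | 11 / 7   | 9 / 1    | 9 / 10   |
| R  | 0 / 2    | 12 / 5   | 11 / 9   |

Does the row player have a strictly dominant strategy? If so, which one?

Check whether one of the row player's strategies beats all alternatives regardless of what the opponent does.
P is not dominant: against P, Q gives 11 > 5.
Q is not dominant: against Q, R gives 12 > 9.
R is not dominant: against P, P gives 5 > 0.
No single strategy is best against every opponent action.

None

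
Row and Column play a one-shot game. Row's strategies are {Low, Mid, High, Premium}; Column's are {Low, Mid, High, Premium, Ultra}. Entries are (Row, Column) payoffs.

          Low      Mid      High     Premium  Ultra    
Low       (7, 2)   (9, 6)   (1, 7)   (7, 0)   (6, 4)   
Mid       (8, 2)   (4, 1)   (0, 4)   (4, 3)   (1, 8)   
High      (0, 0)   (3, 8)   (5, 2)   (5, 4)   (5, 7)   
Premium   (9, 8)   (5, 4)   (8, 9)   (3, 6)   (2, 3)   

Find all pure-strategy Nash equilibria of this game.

Check mutual best responses: a cell is a NE iff neither player can gain by unilaterally deviating.
Row's best responses — vs Low: Premium (payoff 9); vs Mid: Low (payoff 9); vs High: Premium (payoff 8); vs Premium: Low (payoff 7); vs Ultra: Low (payoff 6).
Column's best responses — vs Low: High (payoff 7); vs Mid: Ultra (payoff 8); vs High: Mid (payoff 8); vs Premium: High (payoff 9).
The only mutual best response is (Premium, High); neither player gains by switching there.

(Premium, High)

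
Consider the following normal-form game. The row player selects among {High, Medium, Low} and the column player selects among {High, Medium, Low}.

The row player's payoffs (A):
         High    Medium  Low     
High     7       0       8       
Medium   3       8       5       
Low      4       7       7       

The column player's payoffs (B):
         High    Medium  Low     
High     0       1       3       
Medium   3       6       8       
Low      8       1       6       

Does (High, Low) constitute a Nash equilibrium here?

Yes

Holding the column player at Low: the row player gets 8 from High, versus 5 from Medium, 7 from Low. No profitable deviation for the row player.
Holding the row player at High: the column player gets 3 from Low, versus 0 from High, 1 from Medium. No profitable deviation for the column player either.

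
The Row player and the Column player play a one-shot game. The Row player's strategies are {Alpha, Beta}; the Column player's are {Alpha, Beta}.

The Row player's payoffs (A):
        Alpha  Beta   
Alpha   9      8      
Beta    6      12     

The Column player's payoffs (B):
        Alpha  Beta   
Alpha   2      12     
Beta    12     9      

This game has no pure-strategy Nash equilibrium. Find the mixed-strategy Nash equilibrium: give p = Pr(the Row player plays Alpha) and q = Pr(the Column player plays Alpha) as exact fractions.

p = 3/13, q = 4/7

Each player's mixing probability is pinned down by making the *other* player indifferent.
The Column player indifferent between Alpha and Beta: p·2 + (1−p)·12 = p·12 + (1−p)·9 ⟹ 12 + (-10)p = 9 + 3p ⟹ p = 3/13.
The Row player indifferent between Alpha and Beta: q·9 + (1−q)·8 = q·6 + (1−q)·12 ⟹ 8 + 1q = 12 + (-6)q ⟹ q = 4/7.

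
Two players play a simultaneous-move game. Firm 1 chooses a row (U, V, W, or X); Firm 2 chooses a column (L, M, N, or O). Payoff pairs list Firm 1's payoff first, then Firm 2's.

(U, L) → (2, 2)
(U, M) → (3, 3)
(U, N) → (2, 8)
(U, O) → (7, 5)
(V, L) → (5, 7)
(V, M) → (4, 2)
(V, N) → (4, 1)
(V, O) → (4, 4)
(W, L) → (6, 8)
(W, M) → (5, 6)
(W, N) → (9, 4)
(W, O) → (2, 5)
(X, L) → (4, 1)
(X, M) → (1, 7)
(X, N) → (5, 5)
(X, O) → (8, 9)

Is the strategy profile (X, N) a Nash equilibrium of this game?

Holding Firm 2 at N: Firm 1 gets 5 from X but could get 9 by switching to W. Firm 1 has a profitable deviation.

No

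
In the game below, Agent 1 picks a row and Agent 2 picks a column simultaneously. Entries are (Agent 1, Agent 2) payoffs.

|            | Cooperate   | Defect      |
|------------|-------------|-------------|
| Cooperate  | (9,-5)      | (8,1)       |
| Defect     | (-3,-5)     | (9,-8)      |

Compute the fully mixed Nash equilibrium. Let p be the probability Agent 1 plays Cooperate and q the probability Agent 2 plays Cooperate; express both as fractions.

In a mixed NE each player is indifferent between their pure strategies, so the opponent's mix sets the indifference.
Agent 2 indifferent between Cooperate and Defect: p·(-5) + (1−p)·(-5) = p·1 + (1−p)·(-8) ⟹ (-5) + 0p = (-8) + 9p ⟹ p = 1/3.
Agent 1 indifferent between Cooperate and Defect: q·9 + (1−q)·8 = q·(-3) + (1−q)·9 ⟹ 8 + 1q = 9 + (-12)q ⟹ q = 1/13.

p = 1/3, q = 1/13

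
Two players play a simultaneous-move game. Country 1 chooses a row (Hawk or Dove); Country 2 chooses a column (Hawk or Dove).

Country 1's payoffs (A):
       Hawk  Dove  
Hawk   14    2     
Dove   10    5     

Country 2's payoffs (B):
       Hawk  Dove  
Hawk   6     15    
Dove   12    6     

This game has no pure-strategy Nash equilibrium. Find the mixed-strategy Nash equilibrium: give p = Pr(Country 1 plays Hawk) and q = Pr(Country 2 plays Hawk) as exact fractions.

Each player's mixing probability is pinned down by making the *other* player indifferent.
Country 2 indifferent between Hawk and Dove: p·6 + (1−p)·12 = p·15 + (1−p)·6 ⟹ 12 + (-6)p = 6 + 9p ⟹ p = 2/5.
Country 1 indifferent between Hawk and Dove: q·14 + (1−q)·2 = q·10 + (1−q)·5 ⟹ 2 + 12q = 5 + 5q ⟹ q = 3/7.

p = 2/5, q = 3/7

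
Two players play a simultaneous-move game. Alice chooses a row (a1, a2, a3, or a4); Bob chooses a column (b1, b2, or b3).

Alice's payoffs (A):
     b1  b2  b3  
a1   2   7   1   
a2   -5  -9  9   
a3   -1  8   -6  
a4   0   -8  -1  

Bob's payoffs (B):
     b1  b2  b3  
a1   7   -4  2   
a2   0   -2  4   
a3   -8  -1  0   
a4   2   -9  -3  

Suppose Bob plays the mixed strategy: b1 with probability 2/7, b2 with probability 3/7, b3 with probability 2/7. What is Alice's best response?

a1

Alice's best reply maximizes expected payoff against the mix.
a1: (2/7)·2 + (3/7)·7 + (2/7)·1 = 27/7
a2: (2/7)·(-5) + (3/7)·(-9) + (2/7)·9 = -19/7
a3: (2/7)·(-1) + (3/7)·8 + (2/7)·(-6) = 10/7
a4: (2/7)·0 + (3/7)·(-8) + (2/7)·(-1) = -26/7
Highest expected payoff is 27/7, from a1.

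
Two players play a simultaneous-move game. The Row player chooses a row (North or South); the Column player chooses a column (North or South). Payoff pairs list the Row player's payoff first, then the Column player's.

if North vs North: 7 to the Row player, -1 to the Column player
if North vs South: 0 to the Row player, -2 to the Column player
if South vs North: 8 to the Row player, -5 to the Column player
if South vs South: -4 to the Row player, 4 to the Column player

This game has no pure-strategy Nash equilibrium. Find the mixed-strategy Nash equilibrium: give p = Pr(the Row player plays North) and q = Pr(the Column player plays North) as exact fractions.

Each player's mixing probability is pinned down by making the *other* player indifferent.
The Column player indifferent between North and South: p·(-1) + (1−p)·(-5) = p·(-2) + (1−p)·4 ⟹ (-5) + 4p = 4 + (-6)p ⟹ p = 9/10.
The Row player indifferent between North and South: q·7 + (1−q)·0 = q·8 + (1−q)·(-4) ⟹ 0 + 7q = (-4) + 12q ⟹ q = 4/5.

p = 9/10, q = 4/5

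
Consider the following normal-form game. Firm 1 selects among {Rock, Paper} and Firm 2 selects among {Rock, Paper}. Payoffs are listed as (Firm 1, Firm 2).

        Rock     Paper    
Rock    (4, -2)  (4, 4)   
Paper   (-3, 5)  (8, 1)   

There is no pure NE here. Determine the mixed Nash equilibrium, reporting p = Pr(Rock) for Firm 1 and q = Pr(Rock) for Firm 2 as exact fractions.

p = 2/5, q = 4/11

In a mixed NE each player is indifferent between their pure strategies, so the opponent's mix sets the indifference.
Firm 2 indifferent between Rock and Paper: p·(-2) + (1−p)·5 = p·4 + (1−p)·1 ⟹ 5 + (-7)p = 1 + 3p ⟹ p = 2/5.
Firm 1 indifferent between Rock and Paper: q·4 + (1−q)·4 = q·(-3) + (1−q)·8 ⟹ 4 + 0q = 8 + (-11)q ⟹ q = 4/11.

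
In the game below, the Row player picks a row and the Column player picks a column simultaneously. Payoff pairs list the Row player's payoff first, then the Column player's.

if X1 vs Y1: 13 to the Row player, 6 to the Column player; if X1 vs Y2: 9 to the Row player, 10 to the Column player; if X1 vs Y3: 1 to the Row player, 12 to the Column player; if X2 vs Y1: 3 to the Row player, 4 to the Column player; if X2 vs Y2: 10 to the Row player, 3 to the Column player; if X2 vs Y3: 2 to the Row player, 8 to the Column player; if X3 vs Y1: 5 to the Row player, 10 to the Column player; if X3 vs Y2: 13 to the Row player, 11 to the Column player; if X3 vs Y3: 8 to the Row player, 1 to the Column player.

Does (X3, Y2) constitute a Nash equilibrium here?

Holding the Column player at Y2: the Row player gets 13 from X3, versus 9 from X1, 10 from X2. No profitable deviation for the Row player.
Holding the Row player at X3: the Column player gets 11 from Y2, versus 10 from Y1, 1 from Y3. No profitable deviation for the Column player either.

Yes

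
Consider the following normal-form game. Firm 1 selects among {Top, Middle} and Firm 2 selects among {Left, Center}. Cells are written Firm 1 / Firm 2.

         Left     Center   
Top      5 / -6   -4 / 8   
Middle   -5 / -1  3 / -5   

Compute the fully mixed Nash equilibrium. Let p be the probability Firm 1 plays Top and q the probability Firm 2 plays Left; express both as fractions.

p = 2/9, q = 7/17

Each player's mixing probability is pinned down by making the *other* player indifferent.
Firm 2 indifferent between Left and Center: p·(-6) + (1−p)·(-1) = p·8 + (1−p)·(-5) ⟹ (-1) + (-5)p = (-5) + 13p ⟹ p = 2/9.
Firm 1 indifferent between Top and Middle: q·5 + (1−q)·(-4) = q·(-5) + (1−q)·3 ⟹ (-4) + 9q = 3 + (-8)q ⟹ q = 7/17.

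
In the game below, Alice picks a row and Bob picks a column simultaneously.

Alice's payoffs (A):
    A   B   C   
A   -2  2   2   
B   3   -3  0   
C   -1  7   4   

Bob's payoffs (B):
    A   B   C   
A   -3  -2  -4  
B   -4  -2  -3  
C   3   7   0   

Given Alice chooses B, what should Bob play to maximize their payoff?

With Alice fixed at B, Bob's payoffs are: A → -4, B → -2, C → -3.
The maximum is -2, achieved by B.

B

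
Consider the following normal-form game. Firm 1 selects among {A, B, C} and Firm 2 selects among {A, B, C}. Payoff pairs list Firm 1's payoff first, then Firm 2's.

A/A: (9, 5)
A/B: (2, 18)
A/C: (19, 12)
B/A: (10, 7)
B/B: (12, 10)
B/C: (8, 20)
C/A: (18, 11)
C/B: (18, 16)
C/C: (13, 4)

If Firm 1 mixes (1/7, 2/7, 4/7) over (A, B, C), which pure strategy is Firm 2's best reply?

Compute Firm 2's expected payoff from each pure strategy against the given mix.
A: (1/7)·5 + (2/7)·7 + (4/7)·11 = 9
B: (1/7)·18 + (2/7)·10 + (4/7)·16 = 102/7
C: (1/7)·12 + (2/7)·20 + (4/7)·4 = 68/7
Highest expected payoff is 102/7, from B.

B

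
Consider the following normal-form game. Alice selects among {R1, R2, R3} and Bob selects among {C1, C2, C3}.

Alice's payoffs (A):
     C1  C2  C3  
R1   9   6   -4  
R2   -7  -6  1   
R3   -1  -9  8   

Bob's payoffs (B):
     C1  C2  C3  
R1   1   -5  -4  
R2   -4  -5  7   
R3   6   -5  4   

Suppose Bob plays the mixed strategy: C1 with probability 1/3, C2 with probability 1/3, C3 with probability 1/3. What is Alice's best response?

Compute Alice's expected payoff from each pure strategy against the given mix.
R1: (1/3)·9 + (1/3)·6 + (1/3)·(-4) = 11/3
R2: (1/3)·(-7) + (1/3)·(-6) + (1/3)·1 = -4
R3: (1/3)·(-1) + (1/3)·(-9) + (1/3)·8 = -2/3
Highest expected payoff is 11/3, from R1.

R1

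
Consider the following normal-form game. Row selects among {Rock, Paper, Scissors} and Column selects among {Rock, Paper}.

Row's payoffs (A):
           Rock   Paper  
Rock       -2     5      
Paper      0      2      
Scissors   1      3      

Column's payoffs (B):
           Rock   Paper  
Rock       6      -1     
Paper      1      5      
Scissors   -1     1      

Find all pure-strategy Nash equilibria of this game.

No pure-strategy Nash equilibrium

Find each player's best response to every opponent strategy; NE are the intersections.
Row's best responses — vs Rock: Scissors (payoff 1); vs Paper: Rock (payoff 5).
Column's best responses — vs Rock: Rock (payoff 6); vs Paper: Paper (payoff 5); vs Scissors: Paper (payoff 1).
No cell has both players best-responding. For instance, Row's best reply to Rock is Scissors, but against Scissors Column prefers Paper over Rock.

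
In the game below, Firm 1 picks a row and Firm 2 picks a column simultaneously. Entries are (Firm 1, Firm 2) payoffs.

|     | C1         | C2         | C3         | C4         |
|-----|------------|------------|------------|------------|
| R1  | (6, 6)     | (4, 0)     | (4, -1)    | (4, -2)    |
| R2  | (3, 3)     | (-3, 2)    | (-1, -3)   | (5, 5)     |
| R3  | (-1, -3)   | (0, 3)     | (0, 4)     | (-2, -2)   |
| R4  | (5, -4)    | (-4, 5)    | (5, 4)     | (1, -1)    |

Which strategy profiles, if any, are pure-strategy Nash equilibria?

Find each player's best response to every opponent strategy; NE are the intersections.
Firm 1's best responses — vs C1: R1 (payoff 6); vs C2: R1 (payoff 4); vs C3: R4 (payoff 5); vs C4: R2 (payoff 5).
Firm 2's best responses — vs R1: C1 (payoff 6); vs R2: C4 (payoff 5); vs R3: C3 (payoff 4); vs R4: C2 (payoff 5).
Mutual best responses occur at (R1, C1) and (R2, C4); at each, neither player gains by switching.

(R1, C1) and (R2, C4)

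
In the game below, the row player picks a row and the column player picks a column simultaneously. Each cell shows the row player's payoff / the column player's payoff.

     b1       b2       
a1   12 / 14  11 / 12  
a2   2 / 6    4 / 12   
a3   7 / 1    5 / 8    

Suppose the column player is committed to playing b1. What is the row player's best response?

With the column player fixed at b1, the row player's payoffs are: a1 → 12, a2 → 2, a3 → 7.
The maximum is 12, achieved by a1.

a1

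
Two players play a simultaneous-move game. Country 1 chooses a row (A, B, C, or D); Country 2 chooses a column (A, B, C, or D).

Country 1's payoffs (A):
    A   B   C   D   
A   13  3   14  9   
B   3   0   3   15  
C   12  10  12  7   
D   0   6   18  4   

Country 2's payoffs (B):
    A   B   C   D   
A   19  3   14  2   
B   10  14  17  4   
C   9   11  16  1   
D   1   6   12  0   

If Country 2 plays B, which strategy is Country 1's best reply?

With Country 2 fixed at B, Country 1's payoffs are: A → 3, B → 0, C → 10, D → 6.
The maximum is 10, achieved by C.

C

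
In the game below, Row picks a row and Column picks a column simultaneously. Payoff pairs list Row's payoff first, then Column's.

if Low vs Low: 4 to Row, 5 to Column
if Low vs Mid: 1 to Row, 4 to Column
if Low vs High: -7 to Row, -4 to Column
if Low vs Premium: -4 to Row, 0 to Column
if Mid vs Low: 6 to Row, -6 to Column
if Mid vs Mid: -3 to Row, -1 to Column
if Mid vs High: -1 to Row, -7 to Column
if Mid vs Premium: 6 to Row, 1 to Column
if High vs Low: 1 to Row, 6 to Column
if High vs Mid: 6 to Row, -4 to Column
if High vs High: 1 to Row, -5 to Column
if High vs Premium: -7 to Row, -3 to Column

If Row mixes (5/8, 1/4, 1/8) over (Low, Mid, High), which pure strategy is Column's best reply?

Column's best reply maximizes expected payoff against the mix.
Low: (5/8)·5 + (1/4)·(-6) + (1/8)·6 = 19/8
Mid: (5/8)·4 + (1/4)·(-1) + (1/8)·(-4) = 7/4
High: (5/8)·(-4) + (1/4)·(-7) + (1/8)·(-5) = -39/8
Premium: (5/8)·0 + (1/4)·1 + (1/8)·(-3) = -1/8
Highest expected payoff is 19/8, from Low.

Low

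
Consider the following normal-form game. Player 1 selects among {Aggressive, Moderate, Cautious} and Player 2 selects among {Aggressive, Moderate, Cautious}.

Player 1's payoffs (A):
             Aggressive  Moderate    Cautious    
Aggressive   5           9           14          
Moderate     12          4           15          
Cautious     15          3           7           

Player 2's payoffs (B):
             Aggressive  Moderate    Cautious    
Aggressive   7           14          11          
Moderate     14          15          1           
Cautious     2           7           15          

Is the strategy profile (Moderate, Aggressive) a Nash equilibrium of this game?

Holding Player 2 at Aggressive: Player 1 gets 12 from Moderate but could get 15 by switching to Cautious. Player 1 has a profitable deviation.

No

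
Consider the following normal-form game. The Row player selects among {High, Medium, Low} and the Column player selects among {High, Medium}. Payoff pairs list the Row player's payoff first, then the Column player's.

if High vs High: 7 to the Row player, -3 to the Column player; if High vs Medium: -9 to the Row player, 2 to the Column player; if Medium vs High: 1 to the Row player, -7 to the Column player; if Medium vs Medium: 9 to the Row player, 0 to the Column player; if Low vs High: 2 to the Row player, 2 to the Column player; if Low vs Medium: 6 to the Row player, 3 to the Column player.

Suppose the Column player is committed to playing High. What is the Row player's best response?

High

With the Column player fixed at High, the Row player's payoffs are: High → 7, Medium → 1, Low → 2.
The maximum is 7, achieved by High.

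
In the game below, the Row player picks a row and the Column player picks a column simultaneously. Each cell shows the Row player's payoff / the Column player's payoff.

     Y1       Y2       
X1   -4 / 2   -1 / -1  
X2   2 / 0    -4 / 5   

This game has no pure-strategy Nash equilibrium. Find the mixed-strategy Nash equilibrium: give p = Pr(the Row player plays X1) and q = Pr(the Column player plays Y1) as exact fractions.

p = 5/8, q = 1/3

Each player's mixing probability is pinned down by making the *other* player indifferent.
The Column player indifferent between Y1 and Y2: p·2 + (1−p)·0 = p·(-1) + (1−p)·5 ⟹ 0 + 2p = 5 + (-6)p ⟹ p = 5/8.
The Row player indifferent between X1 and X2: q·(-4) + (1−q)·(-1) = q·2 + (1−q)·(-4) ⟹ (-1) + (-3)q = (-4) + 6q ⟹ q = 1/3.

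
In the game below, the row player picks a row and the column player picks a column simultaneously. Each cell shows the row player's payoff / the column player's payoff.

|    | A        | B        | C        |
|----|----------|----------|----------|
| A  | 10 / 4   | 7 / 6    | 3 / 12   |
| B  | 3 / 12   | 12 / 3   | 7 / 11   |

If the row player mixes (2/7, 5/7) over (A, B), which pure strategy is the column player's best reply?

Compute the column player's expected payoff from each pure strategy against the given mix.
A: (2/7)·4 + (5/7)·12 = 68/7
B: (2/7)·6 + (5/7)·3 = 27/7
C: (2/7)·12 + (5/7)·11 = 79/7
Highest expected payoff is 79/7, from C.

C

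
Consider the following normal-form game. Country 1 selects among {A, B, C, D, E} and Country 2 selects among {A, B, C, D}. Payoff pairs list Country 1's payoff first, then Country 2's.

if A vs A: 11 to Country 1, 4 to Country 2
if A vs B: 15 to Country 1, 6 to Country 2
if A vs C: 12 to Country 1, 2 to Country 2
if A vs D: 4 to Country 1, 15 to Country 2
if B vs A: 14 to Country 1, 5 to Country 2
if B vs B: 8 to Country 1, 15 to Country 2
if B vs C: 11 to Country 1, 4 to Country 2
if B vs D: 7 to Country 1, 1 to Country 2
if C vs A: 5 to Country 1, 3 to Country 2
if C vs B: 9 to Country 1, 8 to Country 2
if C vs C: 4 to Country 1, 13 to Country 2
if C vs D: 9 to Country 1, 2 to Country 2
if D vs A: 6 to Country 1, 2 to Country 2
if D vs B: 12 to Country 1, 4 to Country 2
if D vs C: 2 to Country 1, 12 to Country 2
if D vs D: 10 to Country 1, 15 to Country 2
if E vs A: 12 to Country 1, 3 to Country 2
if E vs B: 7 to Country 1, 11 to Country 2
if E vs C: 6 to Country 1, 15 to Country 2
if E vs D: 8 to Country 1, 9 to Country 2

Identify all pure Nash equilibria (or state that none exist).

(D, D)

Find each player's best response to every opponent strategy; NE are the intersections.
Country 1's best responses — vs A: B (payoff 14); vs B: A (payoff 15); vs C: A (payoff 12); vs D: D (payoff 10).
Country 2's best responses — vs A: D (payoff 15); vs B: B (payoff 15); vs C: C (payoff 13); vs D: D (payoff 15); vs E: C (payoff 15).
The only mutual best response is (D, D); neither player gains by switching there.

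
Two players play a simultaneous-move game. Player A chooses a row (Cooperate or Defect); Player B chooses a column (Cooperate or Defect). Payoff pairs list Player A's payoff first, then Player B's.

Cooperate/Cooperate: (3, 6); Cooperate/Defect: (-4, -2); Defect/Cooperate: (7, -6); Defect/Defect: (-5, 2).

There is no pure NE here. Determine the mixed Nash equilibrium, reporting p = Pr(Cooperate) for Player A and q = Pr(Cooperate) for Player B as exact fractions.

In a mixed NE each player is indifferent between their pure strategies, so the opponent's mix sets the indifference.
Player B indifferent between Cooperate and Defect: p·6 + (1−p)·(-6) = p·(-2) + (1−p)·2 ⟹ (-6) + 12p = 2 + (-4)p ⟹ p = 1/2.
Player A indifferent between Cooperate and Defect: q·3 + (1−q)·(-4) = q·7 + (1−q)·(-5) ⟹ (-4) + 7q = (-5) + 12q ⟹ q = 1/5.

p = 1/2, q = 1/5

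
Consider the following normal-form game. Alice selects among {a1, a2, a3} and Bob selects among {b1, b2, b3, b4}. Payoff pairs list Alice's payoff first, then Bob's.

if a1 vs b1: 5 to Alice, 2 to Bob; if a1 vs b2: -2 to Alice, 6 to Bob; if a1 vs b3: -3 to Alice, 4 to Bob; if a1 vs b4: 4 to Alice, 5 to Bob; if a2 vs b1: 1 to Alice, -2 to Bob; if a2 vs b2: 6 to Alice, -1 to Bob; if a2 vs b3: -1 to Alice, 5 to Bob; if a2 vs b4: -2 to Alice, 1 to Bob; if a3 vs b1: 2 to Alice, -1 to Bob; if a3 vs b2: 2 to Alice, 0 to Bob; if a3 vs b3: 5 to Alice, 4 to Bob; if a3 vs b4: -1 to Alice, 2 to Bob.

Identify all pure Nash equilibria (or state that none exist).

Find each player's best response to every opponent strategy; NE are the intersections.
Alice's best responses — vs b1: a1 (payoff 5); vs b2: a2 (payoff 6); vs b3: a3 (payoff 5); vs b4: a1 (payoff 4).
Bob's best responses — vs a1: b2 (payoff 6); vs a2: b3 (payoff 5); vs a3: b3 (payoff 4).
The only mutual best response is (a3, b3); neither player gains by switching there.

(a3, b3)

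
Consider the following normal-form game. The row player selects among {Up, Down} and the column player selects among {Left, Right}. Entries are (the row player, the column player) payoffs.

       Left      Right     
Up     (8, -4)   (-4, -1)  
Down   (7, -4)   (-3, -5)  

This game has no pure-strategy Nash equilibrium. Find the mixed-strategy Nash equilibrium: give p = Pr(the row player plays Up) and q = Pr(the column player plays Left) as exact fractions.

In a mixed NE each player is indifferent between their pure strategies, so the opponent's mix sets the indifference.
The column player indifferent between Left and Right: p·(-4) + (1−p)·(-4) = p·(-1) + (1−p)·(-5) ⟹ (-4) + 0p = (-5) + 4p ⟹ p = 1/4.
The row player indifferent between Up and Down: q·8 + (1−q)·(-4) = q·7 + (1−q)·(-3) ⟹ (-4) + 12q = (-3) + 10q ⟹ q = 1/2.

p = 1/4, q = 1/2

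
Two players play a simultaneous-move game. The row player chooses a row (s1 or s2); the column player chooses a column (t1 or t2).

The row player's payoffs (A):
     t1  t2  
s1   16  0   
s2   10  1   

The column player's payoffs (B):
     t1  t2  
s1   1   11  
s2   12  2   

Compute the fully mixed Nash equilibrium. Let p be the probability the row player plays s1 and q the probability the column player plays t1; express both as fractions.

Each player's mixing probability is pinned down by making the *other* player indifferent.
The column player indifferent between t1 and t2: p·1 + (1−p)·12 = p·11 + (1−p)·2 ⟹ 12 + (-11)p = 2 + 9p ⟹ p = 1/2.
The row player indifferent between s1 and s2: q·16 + (1−q)·0 = q·10 + (1−q)·1 ⟹ 0 + 16q = 1 + 9q ⟹ q = 1/7.

p = 1/2, q = 1/7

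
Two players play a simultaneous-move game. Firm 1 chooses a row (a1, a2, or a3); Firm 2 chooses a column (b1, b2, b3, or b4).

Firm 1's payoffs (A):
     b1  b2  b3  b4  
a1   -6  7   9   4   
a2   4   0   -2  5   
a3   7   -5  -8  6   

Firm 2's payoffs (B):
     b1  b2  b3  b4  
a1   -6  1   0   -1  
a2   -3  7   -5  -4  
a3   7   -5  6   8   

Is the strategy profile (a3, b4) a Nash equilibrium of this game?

Holding Firm 2 at b4: Firm 1 gets 6 from a3, versus 4 from a1, 5 from a2. No profitable deviation for Firm 1.
Holding Firm 1 at a3: Firm 2 gets 8 from b4, versus 7 from b1, -5 from b2, 6 from b3. No profitable deviation for Firm 2 either.

Yes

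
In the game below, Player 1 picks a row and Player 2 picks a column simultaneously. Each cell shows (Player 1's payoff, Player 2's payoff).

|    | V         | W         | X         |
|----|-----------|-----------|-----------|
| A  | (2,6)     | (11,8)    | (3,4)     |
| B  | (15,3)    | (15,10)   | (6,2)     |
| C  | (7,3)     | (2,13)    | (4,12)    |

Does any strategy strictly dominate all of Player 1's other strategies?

B

Check whether one of Player 1's strategies beats all alternatives regardless of what the opponent does.
B strictly dominates: vs V: 15 > each of {2, 7}; vs W: 15 > each of {11, 2}; vs X: 6 > each of {3, 4}.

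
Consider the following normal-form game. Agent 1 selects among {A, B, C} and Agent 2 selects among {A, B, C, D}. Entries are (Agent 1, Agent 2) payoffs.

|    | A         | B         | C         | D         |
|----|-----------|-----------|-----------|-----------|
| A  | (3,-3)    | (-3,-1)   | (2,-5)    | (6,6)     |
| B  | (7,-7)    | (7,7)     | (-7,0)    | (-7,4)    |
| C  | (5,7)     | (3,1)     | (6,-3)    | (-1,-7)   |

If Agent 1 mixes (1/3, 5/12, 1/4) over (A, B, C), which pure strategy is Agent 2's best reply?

Compute Agent 2's expected payoff from each pure strategy against the given mix.
A: (1/3)·(-3) + (5/12)·(-7) + (1/4)·7 = -13/6
B: (1/3)·(-1) + (5/12)·7 + (1/4)·1 = 17/6
C: (1/3)·(-5) + (5/12)·0 + (1/4)·(-3) = -29/12
D: (1/3)·6 + (5/12)·4 + (1/4)·(-7) = 23/12
Highest expected payoff is 17/6, from B.

B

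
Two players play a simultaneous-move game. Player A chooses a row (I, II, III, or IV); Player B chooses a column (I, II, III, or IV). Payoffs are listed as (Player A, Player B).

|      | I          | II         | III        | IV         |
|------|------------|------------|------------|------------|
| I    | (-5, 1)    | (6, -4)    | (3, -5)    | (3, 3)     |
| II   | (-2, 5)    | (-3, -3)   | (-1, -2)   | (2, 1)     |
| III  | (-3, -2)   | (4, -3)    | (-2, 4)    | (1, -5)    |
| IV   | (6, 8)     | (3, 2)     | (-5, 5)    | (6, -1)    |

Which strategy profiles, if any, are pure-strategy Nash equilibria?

(IV, I)

Find each player's best response to every opponent strategy; NE are the intersections.
Player A's best responses — vs I: IV (payoff 6); vs II: I (payoff 6); vs III: I (payoff 3); vs IV: IV (payoff 6).
Player B's best responses — vs I: IV (payoff 3); vs II: I (payoff 5); vs III: III (payoff 4); vs IV: I (payoff 8).
The only mutual best response is (IV, I); neither player gains by switching there.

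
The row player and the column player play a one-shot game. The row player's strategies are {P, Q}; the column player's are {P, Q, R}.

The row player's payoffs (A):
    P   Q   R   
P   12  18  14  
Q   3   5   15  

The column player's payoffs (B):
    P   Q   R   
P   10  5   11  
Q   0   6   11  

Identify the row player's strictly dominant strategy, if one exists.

No strictly dominant strategy

Check whether one of the row player's strategies beats all alternatives regardless of what the opponent does.
P is not dominant: against R, Q gives 15 > 14.
Q is not dominant: against P, P gives 12 > 3.
No single strategy is best against every opponent action.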